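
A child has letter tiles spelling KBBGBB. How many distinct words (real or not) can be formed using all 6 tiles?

30

The 6 letters of KBBGBB have repeats: B appearing 4 times.
Dividing 6! = 720 by 4! = 24 for the repeated letters gives 30.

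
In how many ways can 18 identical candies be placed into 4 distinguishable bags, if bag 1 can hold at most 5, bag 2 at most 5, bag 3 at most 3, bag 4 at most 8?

By stars and bars, unrestricted non-negative solutions to x_1+…+x_4 = 18 number C(18+3,3) = 1330.
Subtract solutions that violate a single cap (substitute x_i' = x_i − (cap_i+1)): x_1 ≥ 6 gives C(15,3) = 455; x_2 ≥ 6 gives C(15,3) = 455; x_3 ≥ 4 gives C(17,3) = 680; x_4 ≥ 9 gives C(12,3) = 220. Together 1810.
Add back pairs where two caps are both exceeded: 84 + 165 + 20 + 165 + 20 + 56 = 510.
Subtract triples: 10 + 0 + 0 + 0 = 10.
By inclusion–exclusion the count is 1330 − 1810 + 510 − 10 = 20.

20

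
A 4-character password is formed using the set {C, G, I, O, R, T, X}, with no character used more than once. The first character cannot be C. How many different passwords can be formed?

720

The first character has 7−1 = 6 choices (anything except C).
The remaining 3 characters are filled from the other 6 symbols without repetition: 6 × 5 × 4 = 120.
Total: 6 × 120 = 720.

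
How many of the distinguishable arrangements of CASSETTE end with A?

With the last slot taken by A, it remains to arrange the other 7 letters (CSSETTE).
Those 7 letters have E appearing twice, S appearing twice, and T appearing twice, giving (7)!/(2!·2!·2!) = 630.

630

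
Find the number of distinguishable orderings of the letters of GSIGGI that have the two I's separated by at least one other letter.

40

Total arrangements of GSIGGI: 6!/(3!·2!) = 60.
If the two I's are adjacent, glue them into one block, leaving 5 items to arrange: (5)!/(3!) = 20 ways.
Subtracting, 60 − 20 = 40 arrangements keep the I's apart.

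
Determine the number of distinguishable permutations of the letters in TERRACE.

1260

Letter multiplicities in TERRACE: A×1, C×1, E×2, R×2, T×1.
Dividing 7! = 5040 by 2!·2! = 4 for the repeated letters gives 1260.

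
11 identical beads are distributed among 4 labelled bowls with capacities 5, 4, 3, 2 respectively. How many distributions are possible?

19

By stars and bars, unrestricted non-negative solutions to x_1+…+x_4 = 11 number C(11+3,3) = 364.
Subtract solutions that violate a single cap (substitute x_i' = x_i − (cap_i+1)): x_1 ≥ 6 gives C(8,3) = 56; x_2 ≥ 5 gives C(9,3) = 84; x_3 ≥ 4 gives C(10,3) = 120; x_4 ≥ 3 gives C(11,3) = 165. Together 425.
Add back pairs where two caps are both exceeded: 1 + 4 + 10 + 10 + 20 + 35 = 80.
By inclusion–exclusion the count is 364 − 425 + 80 = 19.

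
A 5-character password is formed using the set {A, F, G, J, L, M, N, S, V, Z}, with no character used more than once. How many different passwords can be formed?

30240

With no repetition, fill the 5 characters in order: 10 choices, then 9, down to 6.
That product is 10 × 9 × 8 × 7 × 6 = 30240.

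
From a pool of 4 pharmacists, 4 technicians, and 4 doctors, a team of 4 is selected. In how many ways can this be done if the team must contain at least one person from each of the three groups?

Unrestricted: C(12,4) = 495 ways to pick any 4 of the 12.
Selections missing a whole group: no pharmacists → C(8,4) = 70; no technicians → C(8,4) = 70; no doctors → C(8,4) = 70.
Add back selections omitting two groups (i.e. drawn from a single group): C(4,4) + C(4,4) + C(4,4) = 3.
By inclusion–exclusion: 495 − 210 + 3 = 288.

288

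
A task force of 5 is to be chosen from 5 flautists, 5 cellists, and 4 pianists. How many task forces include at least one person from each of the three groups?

1500

Total 5-person selections from all 14: C(14,5) = 2002.
Subtract selections that omit an entire group: no flautists → C(9,5) = 126; no cellists → C(9,5) = 126; no pianists → C(10,5) = 252.
Add back selections omitting two groups (i.e. drawn from a single group): C(5,5) + C(5,5) + C(4,5) = 2.
By inclusion–exclusion: 2002 − 504 + 2 = 1500.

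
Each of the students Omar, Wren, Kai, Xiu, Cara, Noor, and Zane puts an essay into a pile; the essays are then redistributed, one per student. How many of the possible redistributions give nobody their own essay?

1854

Count assignments avoiding every fixed point. For any j of the 7 students fixed to their own essay, the other 7−j can be arranged in (7−j)! ways.
By inclusion–exclusion this is Σ_{j=0}^{7} (−1)^j C(7,j)·(7−j)!.
Computing: 5040 − 5040 + 2520 − 840 + 210 − 42 + 7 − 1 = 1854.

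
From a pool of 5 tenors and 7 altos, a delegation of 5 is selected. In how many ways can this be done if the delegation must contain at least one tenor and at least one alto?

Total 5-person selections from all 12: C(12,5) = 792.
Subtract selections that omit an entire group: no tenors → C(7,5) = 21; no altos → C(5,5) = 1.
Both groups omitted at once is impossible, so 792 − 22 = 770.

770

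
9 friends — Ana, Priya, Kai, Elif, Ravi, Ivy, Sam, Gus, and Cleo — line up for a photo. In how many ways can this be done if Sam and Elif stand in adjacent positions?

Treat {Sam, Elif} as a single unit. There are 8 units to order, and the pair itself can be ordered 2 ways.
So the count is 2·(8)! = 80640.

80640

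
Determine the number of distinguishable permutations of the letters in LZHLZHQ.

The 7 letters of LZHLZHQ have repeats: H appearing twice, L appearing twice, and Z appearing twice.
Dividing 7! = 5040 by 2!·2!·2! = 8 for the repeated letters gives 630.

630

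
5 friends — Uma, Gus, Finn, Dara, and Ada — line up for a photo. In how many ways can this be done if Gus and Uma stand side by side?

48

Glue Gus and Uma into one block (2 internal orders), leaving 4 units to arrange in a row.
So the count is 2·(4)! = 48.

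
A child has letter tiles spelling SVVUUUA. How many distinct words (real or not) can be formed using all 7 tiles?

SVVUUUA has 7 letters with U appearing 3 times and V appearing twice.
The number of distinct arrangements is 7!/(3!·2!) = 5040/12 = 420.

420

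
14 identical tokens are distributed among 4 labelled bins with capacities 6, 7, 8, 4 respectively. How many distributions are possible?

215

Ignoring the caps, the number of non-negative solutions to x_1+…+x_4 = 14 is C(17,3) = 680.
Subtract solutions that violate a single cap (substitute x_i' = x_i − (cap_i+1)): x_1 ≥ 7 gives C(10,3) = 120; x_2 ≥ 8 gives C(9,3) = 84; x_3 ≥ 9 gives C(8,3) = 56; x_4 ≥ 5 gives C(12,3) = 220. Together 480.
Add back pairs where two caps are both exceeded: 0 + 0 + 10 + 0 + 4 + 1 = 15.
By inclusion–exclusion the count is 680 − 480 + 15 = 215.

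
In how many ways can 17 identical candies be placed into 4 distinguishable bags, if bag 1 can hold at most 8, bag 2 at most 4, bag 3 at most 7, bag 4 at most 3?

51

By stars and bars, unrestricted non-negative solutions to x_1+…+x_4 = 17 number C(17+3,3) = 1140.
Subtract solutions that violate a single cap (substitute x_i' = x_i − (cap_i+1)): x_1 ≥ 9 gives C(11,3) = 165; x_2 ≥ 5 gives C(15,3) = 455; x_3 ≥ 8 gives C(12,3) = 220; x_4 ≥ 4 gives C(16,3) = 560. Together 1400.
Add back pairs where two caps are both exceeded: 20 + 1 + 35 + 35 + 165 + 56 = 312.
Subtract triples: 0 + 0 + 0 + 1 = 1.
By inclusion–exclusion the count is 1140 − 1400 + 312 − 1 = 51.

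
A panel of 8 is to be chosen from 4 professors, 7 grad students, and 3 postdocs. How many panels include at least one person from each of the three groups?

With no constraint there are C(14,8) = 3003 possible selections.
Selections missing a whole group: no professors → C(10,8) = 45; no grad students → C(7,8) = 0; no postdocs → C(11,8) = 165.
Add back selections omitting two groups (i.e. drawn from a single group): C(4,8) + C(7,8) + C(3,8) = 0.
By inclusion–exclusion: 3003 − 210 + 0 = 2793.

2793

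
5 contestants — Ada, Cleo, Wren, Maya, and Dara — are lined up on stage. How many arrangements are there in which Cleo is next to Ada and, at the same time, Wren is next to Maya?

24

Treat {Cleo,Ada} as one block (2 orders) and {Wren,Maya} as another (2 orders).
That leaves 3 units to arrange: 2 × 2 × 3! = 4 × 6 = 24.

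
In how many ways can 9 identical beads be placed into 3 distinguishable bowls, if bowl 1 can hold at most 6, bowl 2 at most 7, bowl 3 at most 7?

Ignoring the caps, the number of non-negative solutions to x_1+…+x_3 = 9 is C(11,2) = 55.
Subtract solutions that violate a single cap (substitute x_i' = x_i − (cap_i+1)): x_1 ≥ 7 gives C(4,2) = 6; x_2 ≥ 8 gives C(3,2) = 3; x_3 ≥ 8 gives C(3,2) = 3. Together 12.
No two caps can be exceeded simultaneously, so the pair terms are all 0.
By inclusion–exclusion the count is 55 − 12 + 0 = 43.

43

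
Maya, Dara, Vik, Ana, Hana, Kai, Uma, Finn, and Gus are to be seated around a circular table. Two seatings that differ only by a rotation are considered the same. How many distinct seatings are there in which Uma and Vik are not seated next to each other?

30240

Without the restriction there are (8)! = 40320 seatings.
Those with Uma next to Vik: fuse the pair into one unit and seat 8 units around a circle — 2·(7)! = 10080.
Subtracting, 40320 − 10080 = 30240.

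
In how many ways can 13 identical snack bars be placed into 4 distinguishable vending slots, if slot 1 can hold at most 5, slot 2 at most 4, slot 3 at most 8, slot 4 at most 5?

144

By stars and bars, unrestricted non-negative solutions to x_1+…+x_4 = 13 number C(13+3,3) = 560.
Subtract solutions that violate a single cap (substitute x_i' = x_i − (cap_i+1)): x_1 ≥ 6 gives C(10,3) = 120; x_2 ≥ 5 gives C(11,3) = 165; x_3 ≥ 9 gives C(7,3) = 35; x_4 ≥ 6 gives C(10,3) = 120. Together 440.
Add back pairs where two caps are both exceeded: 10 + 0 + 4 + 0 + 10 + 0 = 24.
By inclusion–exclusion the count is 560 − 440 + 24 = 144.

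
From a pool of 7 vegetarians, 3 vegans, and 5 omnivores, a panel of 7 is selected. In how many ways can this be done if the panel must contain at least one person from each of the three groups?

With no constraint there are C(15,7) = 6435 possible selections.
Selections missing a whole group: no vegetarians → C(8,7) = 8; no vegans → C(12,7) = 792; no omnivores → C(10,7) = 120.
Add back selections omitting two groups (i.e. drawn from a single group): C(7,7) + C(3,7) + C(5,7) = 1.
By inclusion–exclusion: 6435 − 920 + 1 = 5516.

5516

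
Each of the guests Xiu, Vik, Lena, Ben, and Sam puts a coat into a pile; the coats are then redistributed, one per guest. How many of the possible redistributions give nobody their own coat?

44

Count assignments avoiding every fixed point. For any j of the 5 guests fixed to their own coat, the other 5−j can be arranged in (5−j)! ways.
By inclusion–exclusion this is Σ_{j=0}^{5} (−1)^j C(5,j)·(5−j)!.
Computing: 120 − 120 + 60 − 20 + 5 − 1 = 44.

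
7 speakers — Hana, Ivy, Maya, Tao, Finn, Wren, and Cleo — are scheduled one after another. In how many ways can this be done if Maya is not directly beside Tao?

3600

Of the 7! = 5040 arrangements, those with Maya and Tao adjacent number 2 × 6! = 1440 (treat the pair as a block with 2 internal orders).
So 5040 − 1440 = 3600 arrangements keep them apart.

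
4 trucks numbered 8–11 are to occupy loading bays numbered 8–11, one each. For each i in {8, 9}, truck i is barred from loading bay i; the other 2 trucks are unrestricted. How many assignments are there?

14

Let Aᵢ (for i ∈ {8, 9}) be the placements that put truck i in its forbidden loading bay. Any j of these fix j positions, leaving (4−j)! ways to fill the rest, and there are C(2,j) ways to pick which j.
By inclusion–exclusion, the number of valid placements is Σ_{j=0}^{2} (−1)^j C(2,j)·(4−j)!.
Computing: 24 − 12 + 2 = 14.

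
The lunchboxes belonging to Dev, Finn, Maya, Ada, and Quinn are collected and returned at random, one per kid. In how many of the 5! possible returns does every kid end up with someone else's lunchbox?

This is the derangement count D_5: permutations of 5 items with no fixed point.
By inclusion–exclusion this is Σ_{j=0}^{5} (−1)^j C(5,j)·(5−j)!.
Computing: 120 − 120 + 60 − 20 + 5 − 1 = 44.

44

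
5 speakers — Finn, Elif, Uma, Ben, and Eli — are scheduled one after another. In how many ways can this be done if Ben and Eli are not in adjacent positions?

72

Of the 5! = 120 arrangements, those with Ben and Eli adjacent number 2 × 4! = 48 (treat the pair as a block with 2 internal orders).
Complementary counting: 120 − 48 = 72.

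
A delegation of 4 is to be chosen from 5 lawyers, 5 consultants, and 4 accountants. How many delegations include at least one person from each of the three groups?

550

With no constraint there are C(14,4) = 1001 possible selections.
Subtract selections that omit an entire group: no lawyers → C(9,4) = 126; no consultants → C(9,4) = 126; no accountants → C(10,4) = 210.
Add back selections omitting two groups (i.e. drawn from a single group): C(5,4) + C(5,4) + C(4,4) = 11.
By inclusion–exclusion: 1001 − 462 + 11 = 550.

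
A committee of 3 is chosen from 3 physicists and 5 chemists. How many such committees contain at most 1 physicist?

40

Split by how many physicists are chosen (0 through 1).
Sum: C(3,0)·C(5,3) + C(3,1)·C(5,2) = 10 + 30 = 40.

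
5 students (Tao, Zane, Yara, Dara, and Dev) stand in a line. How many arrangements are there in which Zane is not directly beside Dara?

72

Of the 5! = 120 arrangements, those with Zane and Dara adjacent number 2 × 4! = 48 (treat the pair as a block with 2 internal orders).
Complementary counting: 120 − 48 = 72.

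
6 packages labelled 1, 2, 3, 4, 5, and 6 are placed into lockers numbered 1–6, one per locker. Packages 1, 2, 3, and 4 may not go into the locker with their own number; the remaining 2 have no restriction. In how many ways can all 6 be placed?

Let Aᵢ (for 1 ≤ i ≤ 4) be the placements that put package i in its forbidden locker. Any j of these fix j positions, leaving (6−j)! ways to fill the rest, and there are C(4,j) ways to pick which j.
By inclusion–exclusion, the number of valid placements is Σ_{j=0}^{4} (−1)^j C(4,j)·(6−j)!.
Computing: 720 − 480 + 144 − 24 + 2 = 362.

362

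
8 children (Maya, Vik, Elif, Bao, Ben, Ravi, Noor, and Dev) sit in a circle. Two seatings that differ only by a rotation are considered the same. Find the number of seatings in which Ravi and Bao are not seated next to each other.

3600

Without the restriction there are (7)! = 5040 seatings.
Seatings with Ravi beside Bao: treat them as a block with 2 internal orders, giving 2 × (6)! = 1440.
Subtracting, 5040 − 1440 = 3600.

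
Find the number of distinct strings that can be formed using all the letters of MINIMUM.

MINIMUM has 7 letters with I appearing twice and M appearing 3 times.
So there are 7! / (3!·2!) = 420 distinguishable arrangements.

420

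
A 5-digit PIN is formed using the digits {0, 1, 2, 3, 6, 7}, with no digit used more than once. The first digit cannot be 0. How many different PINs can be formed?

The first digit has 6−1 = 5 choices (anything except 0).
The remaining 4 digits are filled from the other 5 symbols without repetition: 5 × 4 × 3 × 2 = 120.
Total: 5 × 120 = 600.

600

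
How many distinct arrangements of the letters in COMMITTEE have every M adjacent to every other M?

Treat the 2 copies of M as a single block. The multiset to arrange is then {MM, C, E, E, I, O, T, T}, 8 items in all.
That gives (8)!/(2!·2!) = 10080 arrangements.

10080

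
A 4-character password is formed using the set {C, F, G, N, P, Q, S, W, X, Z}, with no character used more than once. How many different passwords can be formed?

Choose and order 4 of the 10 symbols: the first character has 10 options, the next 9, then 8, 7.
10 × 9 × 8 × 7 = 5040.

5040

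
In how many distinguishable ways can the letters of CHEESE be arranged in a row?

120

CHEESE has 6 letters with E appearing 3 times.
The number of distinct arrangements is 6!/(3!) = 720/6 = 120.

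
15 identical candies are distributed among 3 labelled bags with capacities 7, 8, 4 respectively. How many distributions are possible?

15

Without the upper bounds there are C(17,2) = 136 ways to split 15 among 3 bags.
Subtract solutions that violate a single cap (substitute x_i' = x_i − (cap_i+1)): x_1 ≥ 8 gives C(9,2) = 36; x_2 ≥ 9 gives C(8,2) = 28; x_3 ≥ 5 gives C(12,2) = 66. Together 130.
Add back pairs where two caps are both exceeded: 0 + 6 + 3 = 9.
By inclusion–exclusion the count is 136 − 130 + 9 = 15.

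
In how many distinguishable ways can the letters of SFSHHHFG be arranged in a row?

The 8 letters of SFSHHHFG have repeats: F appearing twice, H appearing 3 times, and S appearing twice.
The number of distinct arrangements is 8!/(3!·2!·2!) = 40320/24 = 1680.

1680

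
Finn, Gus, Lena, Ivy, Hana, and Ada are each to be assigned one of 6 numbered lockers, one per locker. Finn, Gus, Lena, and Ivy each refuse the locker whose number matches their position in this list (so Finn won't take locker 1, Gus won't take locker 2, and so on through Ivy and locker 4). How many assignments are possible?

362

Let Aᵢ (for 1 ≤ i ≤ 4) be the placements that put person i in their forbidden locker. Any j of these fix j positions, leaving (6−j)! ways to fill the rest, and there are C(4,j) ways to pick which j.
By inclusion–exclusion, the number of valid placements is Σ_{j=0}^{4} (−1)^j C(4,j)·(6−j)!.
Computing: 720 − 480 + 144 − 24 + 2 = 362.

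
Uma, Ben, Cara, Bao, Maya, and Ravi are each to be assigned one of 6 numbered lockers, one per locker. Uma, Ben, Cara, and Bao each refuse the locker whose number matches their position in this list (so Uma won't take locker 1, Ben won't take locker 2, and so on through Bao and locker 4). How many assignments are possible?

Let Aᵢ (for 1 ≤ i ≤ 4) be the placements that put person i in their forbidden locker. Any j of these fix j positions, leaving (6−j)! ways to fill the rest, and there are C(4,j) ways to pick which j.
By inclusion–exclusion, the number of valid placements is Σ_{j=0}^{4} (−1)^j C(4,j)·(6−j)!.
Computing: 720 − 480 + 144 − 24 + 2 = 362.

362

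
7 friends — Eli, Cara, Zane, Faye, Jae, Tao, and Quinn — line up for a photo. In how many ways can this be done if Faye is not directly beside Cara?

3600

Of the 7! = 5040 arrangements, those with Faye and Cara adjacent number 2 × 6! = 1440 (treat the pair as a block with 2 internal orders).
Complementary counting: 5040 − 1440 = 3600.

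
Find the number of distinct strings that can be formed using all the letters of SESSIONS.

1680

SESSIONS has 8 letters with S appearing 4 times.
So there are 8! / (4!) = 1680 distinguishable arrangements.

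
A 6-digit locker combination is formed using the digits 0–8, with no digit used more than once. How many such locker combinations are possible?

With no repetition, fill the 6 digits in order: 9 choices, then 8, down to 4.
That product is 9 × 8 × 7 × 6 × 5 × 4 = 60480.

60480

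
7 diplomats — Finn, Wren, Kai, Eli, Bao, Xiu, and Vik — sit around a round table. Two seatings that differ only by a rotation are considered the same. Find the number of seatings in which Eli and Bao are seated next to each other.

Glue Eli and Bao into a block (2 internal orders). Seating 6 units around a circle gives (5)! arrangements.
So 2 × (5)! = 2 × 120 = 240.

240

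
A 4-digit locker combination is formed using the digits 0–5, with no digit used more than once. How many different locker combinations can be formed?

360

Choose and order 4 of the 6 symbols: the first digit has 6 options, the next 5, then 4, 3.
6 × 5 × 4 × 3 = 360.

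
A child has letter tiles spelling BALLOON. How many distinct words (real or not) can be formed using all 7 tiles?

1260

The 7 letters of BALLOON have repeats: L appearing twice and O appearing twice.
The number of distinct arrangements is 7!/(2!·2!) = 5040/4 = 1260.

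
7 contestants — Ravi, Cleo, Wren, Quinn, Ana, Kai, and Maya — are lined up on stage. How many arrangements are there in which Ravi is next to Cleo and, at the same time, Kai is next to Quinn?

Treat {Ravi,Cleo} as one block (2 orders) and {Kai,Quinn} as another (2 orders).
That leaves 5 units to arrange: 2 × 2 × 5! = 4 × 120 = 480.

480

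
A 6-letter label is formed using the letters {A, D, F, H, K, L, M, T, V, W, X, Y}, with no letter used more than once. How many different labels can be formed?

This is a permutation of 6 out of 12: P(12,6) = 12!/6!.
12 × 11 × 10 × 9 × 8 × 7 = 665280.

665280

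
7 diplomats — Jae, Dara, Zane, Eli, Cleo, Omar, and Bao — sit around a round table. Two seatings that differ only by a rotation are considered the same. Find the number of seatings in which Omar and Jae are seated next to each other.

240

Glue Omar and Jae into a block (2 internal orders). Seating 6 units around a circle gives (5)! arrangements.
So 2 × (5)! = 2 × 120 = 240.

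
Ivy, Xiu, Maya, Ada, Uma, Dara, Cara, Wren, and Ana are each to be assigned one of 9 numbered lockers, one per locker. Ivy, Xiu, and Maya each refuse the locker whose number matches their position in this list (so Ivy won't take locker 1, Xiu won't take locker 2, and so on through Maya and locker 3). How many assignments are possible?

256320

Let Aᵢ (for i ∈ {1, 2, 3}) be the placements that put person i in their forbidden locker. Any j of these fix j positions, leaving (9−j)! ways to fill the rest, and there are C(3,j) ways to pick which j.
By inclusion–exclusion, the number of valid placements is Σ_{j=0}^{3} (−1)^j C(3,j)·(9−j)!.
Computing: 362880 − 120960 + 15120 − 720 = 256320.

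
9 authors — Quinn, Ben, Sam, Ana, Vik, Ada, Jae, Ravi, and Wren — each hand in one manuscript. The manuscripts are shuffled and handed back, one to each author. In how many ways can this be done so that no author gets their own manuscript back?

133496

Count assignments avoiding every fixed point. For any j of the 9 authors fixed to their own manuscript, the other 9−j can be arranged in (9−j)! ways.
By inclusion–exclusion this is Σ_{j=0}^{9} (−1)^j C(9,j)·(9−j)!.
Computing: 362880 − 362880 + 181440 − 60480 + 15120 − 3024 + 504 − 72 + 9 − 1 = 133496.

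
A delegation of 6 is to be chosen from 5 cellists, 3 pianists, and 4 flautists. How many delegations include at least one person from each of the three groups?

With no constraint there are C(12,6) = 924 possible selections.
Subtract selections that omit an entire group: no cellists → C(7,6) = 7; no pianists → C(9,6) = 84; no flautists → C(8,6) = 28.
Add back selections omitting two groups (i.e. drawn from a single group): C(5,6) + C(3,6) + C(4,6) = 0.
By inclusion–exclusion: 924 − 119 + 0 = 805.

805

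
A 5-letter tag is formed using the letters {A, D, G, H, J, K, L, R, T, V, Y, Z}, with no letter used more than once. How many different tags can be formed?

This is a permutation of 5 out of 12: P(12,5) = 12!/7!.
12 × 11 × 10 × 9 × 8 = 95040.

95040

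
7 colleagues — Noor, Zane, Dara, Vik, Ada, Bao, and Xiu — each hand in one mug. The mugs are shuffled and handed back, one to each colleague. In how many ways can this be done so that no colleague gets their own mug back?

1854

Let Aᵢ be the assignments in which colleague i gets their own mug. We want the size of the complement of A₁∪…∪A_7.
By inclusion–exclusion this is Σ_{j=0}^{7} (−1)^j C(7,j)·(7−j)!.
Computing: 5040 − 5040 + 2520 − 840 + 210 − 42 + 7 − 1 = 1854.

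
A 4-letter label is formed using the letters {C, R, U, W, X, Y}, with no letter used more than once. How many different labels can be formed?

Choose and order 4 of the 6 symbols: the first letter has 6 options, the next 5, then 4, 3.
That product is 6 × 5 × 4 × 3 = 360.

360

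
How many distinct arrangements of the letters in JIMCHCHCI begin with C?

5040

With the first slot taken by C, it remains to arrange the other 8 letters (JIMHCHCI).
Those 8 letters have C appearing twice, H appearing twice, and I appearing twice, giving (8)!/(2!·2!·2!) = 5040.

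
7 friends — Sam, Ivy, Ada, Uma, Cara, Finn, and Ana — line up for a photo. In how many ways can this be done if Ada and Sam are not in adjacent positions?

3600

There are 7! = 5040 arrangements in all. If Ada and Sam are adjacent, merging them into one block gives 2·(6)! = 1440 arrangements.
So 5040 − 1440 = 3600 arrangements keep them apart.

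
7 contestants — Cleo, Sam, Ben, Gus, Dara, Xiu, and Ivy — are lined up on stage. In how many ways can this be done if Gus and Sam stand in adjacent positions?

Place the 5 others and the Gus-Sam pair as 6 objects in a line; the pair has 2 internal arrangements.
That gives 2 × 6! = 2 × 720 = 1440.

1440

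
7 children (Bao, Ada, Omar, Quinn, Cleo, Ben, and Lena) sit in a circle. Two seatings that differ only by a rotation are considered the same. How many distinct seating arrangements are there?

720

Around a circle, 7 distinct people have 7!/7 = (6)! = 720 rotationally distinct seatings.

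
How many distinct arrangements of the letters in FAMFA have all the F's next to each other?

12

Treat the 2 copies of F as a single block. The multiset to arrange is then {FF, A, A, M}, 4 items in all.
That gives (4)!/(2!) = 12 arrangements.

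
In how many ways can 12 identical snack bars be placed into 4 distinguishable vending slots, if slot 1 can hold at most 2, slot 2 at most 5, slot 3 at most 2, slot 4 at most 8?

36

Ignoring the caps, the number of non-negative solutions to x_1+…+x_4 = 12 is C(15,3) = 455.
Subtract solutions that violate a single cap (substitute x_i' = x_i − (cap_i+1)): x_1 ≥ 3 gives C(12,3) = 220; x_2 ≥ 6 gives C(9,3) = 84; x_3 ≥ 3 gives C(12,3) = 220; x_4 ≥ 9 gives C(6,3) = 20. Together 544.
Add back pairs where two caps are both exceeded: 20 + 84 + 1 + 20 + 0 + 1 = 126.
Subtract triples: 1 + 0 + 0 + 0 = 1.
By inclusion–exclusion the count is 455 − 544 + 126 − 1 = 36.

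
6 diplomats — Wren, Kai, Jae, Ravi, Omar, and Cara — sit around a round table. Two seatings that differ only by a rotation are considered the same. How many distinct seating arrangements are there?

120

Seat Wren anywhere (absorbing the rotational symmetry), then permute the other 5: (5)! = 120.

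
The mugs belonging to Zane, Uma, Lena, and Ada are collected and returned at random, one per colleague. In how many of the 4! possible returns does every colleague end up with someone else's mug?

Count assignments avoiding every fixed point. For any j of the 4 colleagues fixed to their own mug, the other 4−j can be arranged in (4−j)! ways.
By inclusion–exclusion this is Σ_{j=0}^{4} (−1)^j C(4,j)·(4−j)!.
Computing: 24 − 24 + 12 − 4 + 1 = 9.

9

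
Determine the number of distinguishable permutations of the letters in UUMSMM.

The 6 letters of UUMSMM have repeats: M appearing 3 times and U appearing twice.
So there are 6! / (3!·2!) = 60 distinguishable arrangements.

60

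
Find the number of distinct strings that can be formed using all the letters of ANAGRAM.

840

ANAGRAM has 7 letters with A appearing 3 times.
So there are 7! / (3!) = 840 distinguishable arrangements.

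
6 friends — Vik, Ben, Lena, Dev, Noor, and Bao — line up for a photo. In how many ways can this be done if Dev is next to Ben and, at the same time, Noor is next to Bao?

Treat {Dev,Ben} as one block (2 orders) and {Noor,Bao} as another (2 orders).
That leaves 4 units to arrange: 2 × 2 × 4! = 4 × 24 = 96.

96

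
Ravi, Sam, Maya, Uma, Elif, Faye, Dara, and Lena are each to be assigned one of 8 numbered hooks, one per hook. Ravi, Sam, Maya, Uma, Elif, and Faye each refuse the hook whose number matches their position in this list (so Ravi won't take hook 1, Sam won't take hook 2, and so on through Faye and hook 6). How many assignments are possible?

18806

Let Aᵢ (for 1 ≤ i ≤ 6) be the placements that put person i in their forbidden hook. Any j of these fix j positions, leaving (8−j)! ways to fill the rest, and there are C(6,j) ways to pick which j.
By inclusion–exclusion, the number of valid placements is Σ_{j=0}^{6} (−1)^j C(6,j)·(8−j)!.
Computing: 40320 − 30240 + 10800 − 2400 + 360 − 36 + 2 = 18806.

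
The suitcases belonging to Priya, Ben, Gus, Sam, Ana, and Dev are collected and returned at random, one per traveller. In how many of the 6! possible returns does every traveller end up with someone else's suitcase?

265

This is the derangement count D_6: permutations of 6 items with no fixed point.
By inclusion–exclusion this is Σ_{j=0}^{6} (−1)^j C(6,j)·(6−j)!.
Computing: 720 − 720 + 360 − 120 + 30 − 6 + 1 = 265.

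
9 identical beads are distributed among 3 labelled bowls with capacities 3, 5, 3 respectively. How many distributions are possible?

By stars and bars, unrestricted non-negative solutions to x_1+…+x_3 = 9 number C(9+2,2) = 55.
Subtract solutions that violate a single cap (substitute x_i' = x_i − (cap_i+1)): x_1 ≥ 4 gives C(7,2) = 21; x_2 ≥ 6 gives C(5,2) = 10; x_3 ≥ 4 gives C(7,2) = 21. Together 52.
Add back pairs where two caps are both exceeded: 0 + 3 + 0 = 3.
By inclusion–exclusion the count is 55 − 52 + 3 = 6.

6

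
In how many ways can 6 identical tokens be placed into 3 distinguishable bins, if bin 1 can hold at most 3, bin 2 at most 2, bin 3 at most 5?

11

Ignoring the caps, the number of non-negative solutions to x_1+…+x_3 = 6 is C(8,2) = 28.
Subtract solutions that violate a single cap (substitute x_i' = x_i − (cap_i+1)): x_1 ≥ 4 gives C(4,2) = 6; x_2 ≥ 3 gives C(5,2) = 10; x_3 ≥ 6 gives C(2,2) = 1. Together 17.
No two caps can be exceeded simultaneously, so the pair terms are all 0.
By inclusion–exclusion the count is 28 − 17 + 0 = 11.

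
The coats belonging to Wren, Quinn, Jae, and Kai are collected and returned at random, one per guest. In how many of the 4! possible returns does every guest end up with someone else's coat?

Let Aᵢ be the assignments in which guest i gets their own coat. We want the size of the complement of A₁∪…∪A_4.
By inclusion–exclusion this is Σ_{j=0}^{4} (−1)^j C(4,j)·(4−j)!.
Computing: 24 − 24 + 12 − 4 + 1 = 9.

9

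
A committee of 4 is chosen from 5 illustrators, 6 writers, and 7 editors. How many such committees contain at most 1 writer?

Split by how many writers are chosen (0 through 1).
Sum: C(6,0)·C(12,4) + C(6,1)·C(12,3) = 495 + 1320 = 1815.

1815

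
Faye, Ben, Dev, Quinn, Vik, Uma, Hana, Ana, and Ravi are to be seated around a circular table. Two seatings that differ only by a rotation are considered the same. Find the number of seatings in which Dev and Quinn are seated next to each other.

10080

Treat {Dev, Quinn} as one unit (2 internal orders) and seat the resulting 8 units around the table: (7)! circular arrangements.
So 2 × (7)! = 2 × 5040 = 10080.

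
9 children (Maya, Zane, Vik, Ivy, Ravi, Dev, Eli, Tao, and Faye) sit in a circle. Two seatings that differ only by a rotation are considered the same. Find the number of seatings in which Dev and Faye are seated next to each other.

Treat {Dev, Faye} as one unit (2 internal orders) and seat the resulting 8 units around the table: (7)! circular arrangements.
So 2 × (7)! = 2 × 5040 = 10080.

10080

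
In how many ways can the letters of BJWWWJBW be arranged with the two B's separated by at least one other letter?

Total arrangements of BJWWWJBW: 8!/(4!·2!·2!) = 420.
Arrangements with the B's together: treat BB as one letter, giving (7)!/(4!·2!) = 105.
Hence 420 − 105 = 315.

315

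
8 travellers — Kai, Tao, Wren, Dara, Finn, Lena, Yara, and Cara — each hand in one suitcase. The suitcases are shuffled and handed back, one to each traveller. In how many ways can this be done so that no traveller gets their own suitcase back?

Count assignments avoiding every fixed point. For any j of the 8 travellers fixed to their own suitcase, the other 8−j can be arranged in (8−j)! ways.
By inclusion–exclusion this is Σ_{j=0}^{8} (−1)^j C(8,j)·(8−j)!.
Computing: 40320 − 40320 + 20160 − 6720 + 1680 − 336 + 56 − 8 + 1 = 14833.

14833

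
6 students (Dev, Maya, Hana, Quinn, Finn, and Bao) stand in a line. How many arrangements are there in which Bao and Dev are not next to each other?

480

There are 6! = 720 arrangements in all. If Bao and Dev are adjacent, merging them into one block gives 2·(5)! = 240 arrangements.
Complementary counting: 720 − 240 = 480.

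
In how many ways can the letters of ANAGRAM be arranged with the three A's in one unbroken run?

120

Treat the 3 copies of A as a single block. The multiset to arrange is then {AAA, G, M, N, R}, 5 items in all.
All 5 items are distinct, so there are (5)! = 120 arrangements.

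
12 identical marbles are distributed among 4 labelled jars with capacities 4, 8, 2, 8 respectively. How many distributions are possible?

112

By stars and bars, unrestricted non-negative solutions to x_1+…+x_4 = 12 number C(12+3,3) = 455.
Subtract solutions that violate a single cap (substitute x_i' = x_i − (cap_i+1)): x_1 ≥ 5 gives C(10,3) = 120; x_2 ≥ 9 gives C(6,3) = 20; x_3 ≥ 3 gives C(12,3) = 220; x_4 ≥ 9 gives C(6,3) = 20. Together 380.
Add back pairs where two caps are both exceeded: 0 + 35 + 0 + 1 + 0 + 1 = 37.
By inclusion–exclusion the count is 455 − 380 + 37 = 112.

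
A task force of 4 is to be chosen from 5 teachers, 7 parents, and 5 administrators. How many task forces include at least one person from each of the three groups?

With no constraint there are C(17,4) = 2380 possible selections.
Selections missing a whole group: no teachers → C(12,4) = 495; no parents → C(10,4) = 210; no administrators → C(12,4) = 495.
Add back selections omitting two groups (i.e. drawn from a single group): C(5,4) + C(7,4) + C(5,4) = 45.
By inclusion–exclusion: 2380 − 1200 + 45 = 1225.

1225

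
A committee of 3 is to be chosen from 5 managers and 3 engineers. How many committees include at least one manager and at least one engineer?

Total 3-person selections from all 8: C(8,3) = 56.
Selections missing a whole group: no managers → C(3,3) = 1; no engineers → C(5,3) = 10.
Both groups omitted at once is impossible, so 56 − 11 = 45.

45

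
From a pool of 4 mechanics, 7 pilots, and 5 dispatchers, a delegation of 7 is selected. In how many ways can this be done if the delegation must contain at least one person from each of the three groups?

10283

Unrestricted: C(16,7) = 11440 ways to pick any 7 of the 16.
Subtract selections that omit an entire group: no mechanics → C(12,7) = 792; no pilots → C(9,7) = 36; no dispatchers → C(11,7) = 330.
Add back selections omitting two groups (i.e. drawn from a single group): C(4,7) + C(7,7) + C(5,7) = 1.
By inclusion–exclusion: 11440 − 1158 + 1 = 10283.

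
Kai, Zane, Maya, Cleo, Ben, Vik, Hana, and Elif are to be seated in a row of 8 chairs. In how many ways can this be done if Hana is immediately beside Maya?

Treat {Hana, Maya} as a single unit. There are 7 units to order, and the pair itself can be ordered 2 ways.
So the count is 2·(7)! = 10080.

10080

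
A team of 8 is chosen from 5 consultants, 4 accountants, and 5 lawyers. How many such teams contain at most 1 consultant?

Split by how many consultants are chosen (0 through 1).
Sum: C(5,0)·C(9,8) + C(5,1)·C(9,7) = 9 + 180 = 189.

189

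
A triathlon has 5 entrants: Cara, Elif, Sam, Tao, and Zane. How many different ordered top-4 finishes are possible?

There are 5 choices for 1st place, 4 for 2nd, and so on down to 2 for position 4.
That gives 5 × 4 × 3 × 2 = 120.

120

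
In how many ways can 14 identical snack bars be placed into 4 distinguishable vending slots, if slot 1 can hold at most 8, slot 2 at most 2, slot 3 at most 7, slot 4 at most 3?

54

By stars and bars, unrestricted non-negative solutions to x_1+…+x_4 = 14 number C(14+3,3) = 680.
Subtract solutions that violate a single cap (substitute x_i' = x_i − (cap_i+1)): x_1 ≥ 9 gives C(8,3) = 56; x_2 ≥ 3 gives C(14,3) = 364; x_3 ≥ 8 gives C(9,3) = 84; x_4 ≥ 4 gives C(13,3) = 286. Together 790.
Add back pairs where two caps are both exceeded: 10 + 0 + 4 + 20 + 120 + 10 = 164.
By inclusion–exclusion the count is 680 − 790 + 164 = 54.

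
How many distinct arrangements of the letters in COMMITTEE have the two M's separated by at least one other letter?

35280

There are 9!/(2!·2!·2!) = 45360 arrangements of COMMITTEE in total.
Arrangements with the M's together: treat MM as one letter, giving (8)!/(2!·2!) = 10080.
Hence 45360 − 10080 = 35280.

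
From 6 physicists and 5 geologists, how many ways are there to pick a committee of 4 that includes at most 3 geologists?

325

Split by how many geologists are chosen (0 through 3).
Sum: C(5,0)·C(6,4) + C(5,1)·C(6,3) + C(5,2)·C(6,2) + C(5,3)·C(6,1) = 15 + 100 + 150 + 60 = 325.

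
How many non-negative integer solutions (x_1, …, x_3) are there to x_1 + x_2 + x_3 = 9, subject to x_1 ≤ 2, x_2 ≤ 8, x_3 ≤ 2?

8

By stars and bars, unrestricted non-negative solutions to x_1+…+x_3 = 9 number C(9+2,2) = 55.
Subtract solutions that violate a single cap (substitute x_i' = x_i − (cap_i+1)): x_1 ≥ 3 gives C(8,2) = 28; x_2 ≥ 9 gives C(2,2) = 1; x_3 ≥ 3 gives C(8,2) = 28. Together 57.
Add back pairs where two caps are both exceeded: 0 + 10 + 0 = 10.
By inclusion–exclusion the count is 55 − 57 + 10 = 8.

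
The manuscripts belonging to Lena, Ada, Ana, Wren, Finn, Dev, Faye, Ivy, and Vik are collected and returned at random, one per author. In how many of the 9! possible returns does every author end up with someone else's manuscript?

133496

This is the derangement count D_9: permutations of 9 items with no fixed point.
By inclusion–exclusion this is Σ_{j=0}^{9} (−1)^j C(9,j)·(9−j)!.
Computing: 362880 − 362880 + 181440 − 60480 + 15120 − 3024 + 504 − 72 + 9 − 1 = 133496.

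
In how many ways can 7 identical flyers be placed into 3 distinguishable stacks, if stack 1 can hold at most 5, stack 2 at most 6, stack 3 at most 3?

22

By stars and bars, unrestricted non-negative solutions to x_1+…+x_3 = 7 number C(7+2,2) = 36.
Subtract solutions that violate a single cap (substitute x_i' = x_i − (cap_i+1)): x_1 ≥ 6 gives C(3,2) = 3; x_2 ≥ 7 gives C(2,2) = 1; x_3 ≥ 4 gives C(5,2) = 10. Together 14.
No two caps can be exceeded simultaneously, so the pair terms are all 0.
By inclusion–exclusion the count is 36 − 14 + 0 = 22.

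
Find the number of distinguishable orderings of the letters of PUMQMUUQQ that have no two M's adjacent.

3920

There are 9!/(3!·3!·2!) = 5040 arrangements of PUMQMUUQQ in total.
Arrangements with the M's together: treat MM as one letter, giving (8)!/(3!·3!) = 1120.
Hence 5040 − 1120 = 3920.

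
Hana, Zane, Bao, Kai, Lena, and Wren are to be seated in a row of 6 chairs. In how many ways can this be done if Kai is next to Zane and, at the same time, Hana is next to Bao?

Treat {Kai,Zane} as one block (2 orders) and {Hana,Bao} as another (2 orders).
That leaves 4 units to arrange: 2 × 2 × 4! = 4 × 24 = 96.

96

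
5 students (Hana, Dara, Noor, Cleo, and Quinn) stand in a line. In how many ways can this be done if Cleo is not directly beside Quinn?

Of the 5! = 120 arrangements, those with Cleo and Quinn adjacent number 2 × 4! = 48 (treat the pair as a block with 2 internal orders).
Complementary counting: 120 − 48 = 72.

72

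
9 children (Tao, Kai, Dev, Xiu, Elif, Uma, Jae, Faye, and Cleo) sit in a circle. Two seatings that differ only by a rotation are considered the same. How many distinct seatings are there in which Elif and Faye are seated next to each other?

Glue Elif and Faye into a block (2 internal orders). Seating 8 units around a circle gives (7)! arrangements.
So 2 × (7)! = 2 × 5040 = 10080.

10080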